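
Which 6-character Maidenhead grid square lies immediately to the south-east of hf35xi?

HF45ah

Longitude subsquare x = 23; +1 → 24, wraps to 0 = a, carry into square.
Longitude square 3; +1 → 4.
Latitude subsquare i = 8; −1 → 7 = h.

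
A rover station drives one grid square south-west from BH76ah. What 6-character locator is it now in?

BH66xg

Longitude subsquare a = 0; −1 → -1, wraps to 23 = x, carry into square.
Longitude square 7; −1 → 6.
Latitude subsquare h = 7; −1 → 6 = g.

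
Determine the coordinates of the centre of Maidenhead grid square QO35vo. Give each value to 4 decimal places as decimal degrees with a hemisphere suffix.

55.6042° N, 147.7917° E

Field Q=16, O=14: +16·20° lon, +14·10° lat → SW at lon 140°, lat 50°.
Square 3, 5: +3·2° lon, +5·1° lat → SW at lon 146°, lat 55°.
Subsquare v=21, o=14: +21·0.0833333° lon, +14·0.0416667° lat → SW at lon 147.75°, lat 55.5833°.
Cell spans 0.0833333° lon × 0.0416667° lat. Centre is SW corner plus half of each.
latitude 55.6042° N, longitude 147.7917° E.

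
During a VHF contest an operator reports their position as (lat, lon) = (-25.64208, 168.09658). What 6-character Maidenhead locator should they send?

RG44bi

Offset from 180°W / 90°S: lon 348.0966°, lat 64.3579°.
Field: lon ⌊348.0966/20⌋ = 17 → R; lat ⌊64.3579/10⌋ = 6 → G.
Square: lon ⌊8.0966/2⌋ = 4; lat ⌊4.3579/1⌋ = 4.
Subsquare: lon ⌊0.0966/0.0833333⌋ = 1 → b; lat ⌊0.3579/0.0416667⌋ = 8 → i.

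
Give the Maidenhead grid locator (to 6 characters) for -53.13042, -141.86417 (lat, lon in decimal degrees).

Shift to the Maidenhead origin (180°W, 90°S): lon 38.1358, lat 36.8696.
Field: 38.1358/20 → 1 → B, 36.8696/10 → 3 → D; chars BD.
Square: 18.1358/2 → 9, 6.8696/1 → 6; chars 96.
Subsquare: 0.1358/0.0833333 → 1 → b, 0.8696/0.0416667 → 20 → u; chars bu.

BD96bu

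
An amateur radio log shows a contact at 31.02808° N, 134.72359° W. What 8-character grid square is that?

CM21pa36

Shift to the Maidenhead origin (180°W, 90°S): lon 45.27641, lat 121.02808.
Field: lon ⌊45.27641/20⌋ = 2 → C; lat ⌊121.02808/10⌋ = 12 → M.
Square: lon ⌊5.27641/2⌋ = 2; lat ⌊1.02808/1⌋ = 1.
Subsquare: lon ⌊1.27641/0.0833333⌋ = 15 → p; lat ⌊0.02808/0.0416667⌋ = 0 → a.
Extended square: lon ⌊0.02641/0.00833333⌋ = 3; lat ⌊0.02808/0.00416667⌋ = 6.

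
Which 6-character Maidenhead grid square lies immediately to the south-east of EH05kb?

Longitude subsquare k = 10; +1 → 11 = l.
Latitude subsquare b = 1; −1 → 0 = a.

EH05la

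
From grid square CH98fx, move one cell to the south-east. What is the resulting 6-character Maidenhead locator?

CH98gw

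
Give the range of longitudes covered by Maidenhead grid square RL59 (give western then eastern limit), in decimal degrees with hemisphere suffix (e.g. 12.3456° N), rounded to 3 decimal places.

170.000° E, 172.000° E

Field R=17, L=11: +17·20° lon, +11·10° lat → SW at lon 160°, lat 20°.
Square 5, 9: +5·2° lon, +9·1° lat → SW at lon 170°, lat 29°.
Cell spans 2° lon × 1° lat.
west 170.000° E, east 172.000° E.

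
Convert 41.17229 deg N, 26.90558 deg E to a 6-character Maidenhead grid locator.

KN31ke

Offset from 180°W / 90°S: lon 206.9056°, lat 131.1723°.
Field (20°×10°, letters A–R): 206.9056/20 → 10 → K, 131.1723/10 → 13 → N; chars KN.
Square (2°×1°, digits 0–9): 6.9056/2 → 3, 1.1723/1 → 1; chars 31.
Subsquare (5′×2.5′, letters a–x): 0.9056/0.0833333 → 10 → k, 0.1723/0.0416667 → 4 → e; chars ke.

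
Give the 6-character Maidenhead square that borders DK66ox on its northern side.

DK67oa

Latitude subsquare x = 23; +1 → 24, wraps to 0 = a, carry into square.
Latitude square 6; +1 → 7.
The longitude characters are unchanged.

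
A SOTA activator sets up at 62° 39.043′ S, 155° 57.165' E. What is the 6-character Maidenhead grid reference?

QC77xi

Shift to the Maidenhead origin (180°W, 90°S): lon 335.9528, lat 27.3493.
Field (20°×10°, letters A–R): 335.9528/20 → 16 → Q, 27.3493/10 → 2 → C; chars QC.
Square (2°×1°, digits 0–9): 15.9528/2 → 7, 7.3493/1 → 7; chars 77.
Subsquare (5′×2.5′, letters a–x): 1.9528/0.0833333 → 23 → x, 0.3493/0.0416667 → 8 → i; chars xi.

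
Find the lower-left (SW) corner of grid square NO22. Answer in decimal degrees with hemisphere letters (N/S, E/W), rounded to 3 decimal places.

52.000° N, 84.000° E

Field N=13, O=14: +13·20° lon, +14·10° lat → SW at lon 80°, lat 50°.
Square 2, 2: +2·2° lon, +2·1° lat → SW at lon 84°, lat 52°.
latitude 52.000° N, longitude 84.000° E.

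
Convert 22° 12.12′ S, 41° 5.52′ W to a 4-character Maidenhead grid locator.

Shift to the Maidenhead origin (180°W, 90°S): lon 138.91, lat 67.80.
Field: 138.91/20 → 6 → G, 67.80/10 → 6 → G; chars GG.
Square: 18.91/2 → 9, 7.80/1 → 7; chars 97.

GG97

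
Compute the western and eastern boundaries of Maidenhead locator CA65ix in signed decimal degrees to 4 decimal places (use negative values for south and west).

-127.3333, -127.2500

Field C=2, A=0: +2·20° lon, +0·10° lat → SW at lon -140°, lat -90°.
Square 6, 5: +6·2° lon, +5·1° lat → SW at lon -128°, lat -85°.
Subsquare i=8, x=23: +8·0.0833333° lon, +23·0.0416667° lat → SW at lon -127.333°, lat -84.0417°.
Cell spans 0.0833333° lon × 0.0416667° lat.
west -127.3333, east -127.2500.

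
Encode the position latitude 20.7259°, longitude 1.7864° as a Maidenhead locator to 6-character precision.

JL00vr

Add 180° to longitude and 90° to latitude: 181.7864, 110.7259.
Field: 181.7864/20 → 9 → J, 110.7259/10 → 11 → L; chars JL.
Square: 1.7864/2 → 0, 0.7259/1 → 0; chars 00.
Subsquare: 1.7864/0.0833333 → 21 → v, 0.7259/0.0416667 → 17 → r; chars vr.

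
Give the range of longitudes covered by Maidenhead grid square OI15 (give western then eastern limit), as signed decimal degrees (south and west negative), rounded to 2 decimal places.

102.00, 104.00

Field O=14, I=8: +14·20° lon, +8·10° lat → SW at lon 100°, lat -10°.
Square 1, 5: +1·2° lon, +5·1° lat → SW at lon 102°, lat -5°.
Cell spans 2° lon × 1° lat.
west 102.00, east 104.00.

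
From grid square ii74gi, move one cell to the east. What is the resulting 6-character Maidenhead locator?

II74hi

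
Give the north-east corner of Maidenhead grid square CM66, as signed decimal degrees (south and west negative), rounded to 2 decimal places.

Field C=2, M=12: +2·20° lon, +12·10° lat → SW at lon -140°, lat 30°.
Square 6, 6: +6·2° lon, +6·1° lat → SW at lon -128°, lat 36°.
Cell spans 2° lon × 1° lat. NE corner is SW corner plus one full cell.
latitude 37.00, longitude -126.00.

37.00, -126.00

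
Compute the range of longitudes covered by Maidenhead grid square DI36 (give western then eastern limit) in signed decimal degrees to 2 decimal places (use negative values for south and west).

Field D=3, I=8: +3·20° lon, +8·10° lat → SW at lon -120°, lat -10°.
Square 3, 6: +3·2° lon, +6·1° lat → SW at lon -114°, lat -4°.
Cell spans 2° lon × 1° lat.
west -114.00, east -112.00.

-114.00, -112.00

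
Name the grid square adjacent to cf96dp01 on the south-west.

CF96cp90

Longitude extended square 0; −1 → -1, wraps to 9, carry into subsquare.
Longitude subsquare d = 3; −1 → 2 = c.
Latitude extended square 1; −1 → 0.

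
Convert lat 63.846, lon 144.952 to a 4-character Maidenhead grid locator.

Add 180° to longitude and 90° to latitude: 324.95, 153.85.
Field (20°×10°, letters A–R): lon ⌊324.95/20⌋ = 16 → Q; lat ⌊153.85/10⌋ = 15 → P.
Square (2°×1°, digits 0–9): lon ⌊4.95/2⌋ = 2; lat ⌊3.85/1⌋ = 3.

QP23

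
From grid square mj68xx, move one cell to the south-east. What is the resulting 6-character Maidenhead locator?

Longitude subsquare x = 23; +1 → 24, wraps to 0 = a, carry into square.
Longitude square 6; +1 → 7.
Latitude subsquare x = 23; −1 → 22 = w.

MJ78aw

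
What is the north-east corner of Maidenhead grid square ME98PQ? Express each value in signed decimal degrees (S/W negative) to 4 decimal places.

-41.2917, 79.3333

Field M=12, E=4: +12·20° lon, +4·10° lat → SW at lon 60°, lat -50°.
Square 9, 8: +9·2° lon, +8·1° lat → SW at lon 78°, lat -42°.
Subsquare p=15, q=16: +15·0.0833333° lon, +16·0.0416667° lat → SW at lon 79.25°, lat -41.3333°.
Cell spans 0.0833333° lon × 0.0416667° lat. NE corner is SW corner plus one full cell.
latitude -41.2917, longitude 79.3333.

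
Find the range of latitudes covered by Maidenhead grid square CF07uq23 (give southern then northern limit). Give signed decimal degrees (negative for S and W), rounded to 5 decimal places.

Field C=2, F=5: +2·20° lon, +5·10° lat → SW at lon -140°, lat -40°.
Square 0, 7: +0·2° lon, +7·1° lat → SW at lon -140°, lat -33°.
Subsquare u=20, q=16: +20·0.0833333° lon, +16·0.0416667° lat → SW at lon -138.333°, lat -32.3333°.
Extended square 2, 3: +2·0.00833333° lon, +3·0.00416667° lat → SW at lon -138.317°, lat -32.3208°.
Cell spans 0.00833333° lon × 0.00416667° lat.
south -32.32083, north -32.31667.

-32.32083, -32.31667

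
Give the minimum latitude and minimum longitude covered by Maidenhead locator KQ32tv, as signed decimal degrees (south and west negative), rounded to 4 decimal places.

Field K=10, Q=16: +10·20° lon, +16·10° lat → SW at lon 20°, lat 70°.
Square 3, 2: +3·2° lon, +2·1° lat → SW at lon 26°, lat 72°.
Subsquare t=19, v=21: +19·0.0833333° lon, +21·0.0416667° lat → SW at lon 27.5833°, lat 72.875°.
latitude 72.8750, longitude 27.5833.

72.8750, 27.5833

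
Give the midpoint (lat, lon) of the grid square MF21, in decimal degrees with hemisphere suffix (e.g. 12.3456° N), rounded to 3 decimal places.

38.500° S, 65.000° E

Field M=12, F=5: +12·20° lon, +5·10° lat → SW at lon 60°, lat -40°.
Square 2, 1: +2·2° lon, +1·1° lat → SW at lon 64°, lat -39°.
Cell spans 2° lon × 1° lat. Centre is SW corner plus half of each.
latitude 38.500° S, longitude 65.000° E.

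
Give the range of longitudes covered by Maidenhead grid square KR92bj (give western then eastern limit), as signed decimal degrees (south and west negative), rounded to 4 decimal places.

38.0833, 38.1667

Field K=10, R=17: +10·20° lon, +17·10° lat → SW at lon 20°, lat 80°.
Square 9, 2: +9·2° lon, +2·1° lat → SW at lon 38°, lat 82°.
Subsquare b=1, j=9: +1·0.0833333° lon, +9·0.0416667° lat → SW at lon 38.0833°, lat 82.375°.
Cell spans 0.0833333° lon × 0.0416667° lat.
west 38.0833, east 38.1667.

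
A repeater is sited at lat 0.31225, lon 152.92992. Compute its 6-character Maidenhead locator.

QJ60lh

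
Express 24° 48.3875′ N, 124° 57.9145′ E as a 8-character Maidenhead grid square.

PL24lt53

Shift to the Maidenhead origin (180°W, 90°S): lon 304.96524, lat 114.80646.
Field (20°×10°, letters A–R): lon ⌊304.96524/20⌋ = 15 → P; lat ⌊114.80646/10⌋ = 11 → L.
Square (2°×1°, digits 0–9): lon ⌊4.96524/2⌋ = 2; lat ⌊4.80646/1⌋ = 4.
Subsquare (5′×2.5′, letters a–x): lon ⌊0.96524/0.0833333⌋ = 11 → l; lat ⌊0.80646/0.0416667⌋ = 19 → t.
Extended square (30″×15″, digits 0–9): lon ⌊0.04857/0.00833333⌋ = 5; lat ⌊0.01479/0.00416667⌋ = 3.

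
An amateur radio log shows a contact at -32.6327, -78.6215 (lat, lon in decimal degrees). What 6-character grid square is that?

Shift to the Maidenhead origin (180°W, 90°S): lon 101.3785, lat 57.3673.
Field: 101.3785/20 → 5 → F, 57.3673/10 → 5 → F; chars FF.
Square: 1.3785/2 → 0, 7.3673/1 → 7; chars 07.
Subsquare: 1.3785/0.0833333 → 16 → q, 0.3673/0.0416667 → 8 → i; chars qi.

FF07qi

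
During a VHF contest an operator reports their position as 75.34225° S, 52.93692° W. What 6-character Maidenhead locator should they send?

Add 180° to longitude and 90° to latitude: 127.0631, 14.6577.
Field (20°×10°, letters A–R): lon ⌊127.0631/20⌋ = 6 → G; lat ⌊14.6577/10⌋ = 1 → B.
Square (2°×1°, digits 0–9): lon ⌊7.0631/2⌋ = 3; lat ⌊4.6577/1⌋ = 4.
Subsquare (5′×2.5′, letters a–x): lon ⌊1.0631/0.0833333⌋ = 12 → m; lat ⌊0.6577/0.0416667⌋ = 15 → p.

GB34mp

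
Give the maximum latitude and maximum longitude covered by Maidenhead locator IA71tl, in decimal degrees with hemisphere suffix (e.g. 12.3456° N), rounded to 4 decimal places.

88.5000° S, 4.3333° W

Field I=8, A=0: +8·20° lon, +0·10° lat → SW at lon -20°, lat -90°.
Square 7, 1: +7·2° lon, +1·1° lat → SW at lon -6°, lat -89°.
Subsquare t=19, l=11: +19·0.0833333° lon, +11·0.0416667° lat → SW at lon -4.41667°, lat -88.5417°.
Cell spans 0.0833333° lon × 0.0416667° lat. NE corner is SW corner plus one full cell.
latitude 88.5000° S, longitude 4.3333° W.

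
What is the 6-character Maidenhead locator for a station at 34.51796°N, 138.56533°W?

CM04rm

Add 180° to longitude and 90° to latitude: 41.4347, 124.5180.
Field: 41.4347/20 → 2 → C, 124.5180/10 → 12 → M; chars CM.
Square: 1.4347/2 → 0, 4.5180/1 → 4; chars 04.
Subsquare: 1.4347/0.0833333 → 17 → r, 0.5180/0.0416667 → 12 → m; chars rm.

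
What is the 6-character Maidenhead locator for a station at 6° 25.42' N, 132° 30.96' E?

Offset from 180°W / 90°S: lon 312.5160°, lat 96.4237°.
Field: lon ⌊312.5160/20⌋ = 15 → P; lat ⌊96.4237/10⌋ = 9 → J.
Square: lon ⌊12.5160/2⌋ = 6; lat ⌊6.4237/1⌋ = 6.
Subsquare: lon ⌊0.5160/0.0833333⌋ = 6 → g; lat ⌊0.4237/0.0416667⌋ = 10 → k.

PJ66gk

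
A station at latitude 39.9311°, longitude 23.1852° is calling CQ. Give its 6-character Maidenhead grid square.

KM19ow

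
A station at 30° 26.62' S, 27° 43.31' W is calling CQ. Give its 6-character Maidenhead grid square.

HF69dn

Add 180° to longitude and 90° to latitude: 152.2782, 59.5563.
Field: lon ⌊152.2782/20⌋ = 7 → H; lat ⌊59.5563/10⌋ = 5 → F.
Square: lon ⌊12.2782/2⌋ = 6; lat ⌊9.5563/1⌋ = 9.
Subsquare: lon ⌊0.2782/0.0833333⌋ = 3 → d; lat ⌊0.5563/0.0416667⌋ = 13 → n.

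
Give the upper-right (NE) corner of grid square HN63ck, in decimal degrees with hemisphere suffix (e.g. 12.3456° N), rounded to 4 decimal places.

43.4583° N, 27.7500° W

Field H=7, N=13: +7·20° lon, +13·10° lat → SW at lon -40°, lat 40°.
Square 6, 3: +6·2° lon, +3·1° lat → SW at lon -28°, lat 43°.
Subsquare c=2, k=10: +2·0.0833333° lon, +10·0.0416667° lat → SW at lon -27.8333°, lat 43.4167°.
Cell spans 0.0833333° lon × 0.0416667° lat. NE corner is SW corner plus one full cell.
latitude 43.4583° N, longitude 27.7500° W.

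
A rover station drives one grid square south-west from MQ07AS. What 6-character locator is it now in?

Longitude subsquare a = 0; −1 → -1, wraps to 23 = x, carry into square.
Longitude square 0; −1 → -1, wraps to 9, carry into field.
Longitude field M = 12; −1 → 11 = L.
Latitude subsquare s = 18; −1 → 17 = r.

LQ97xr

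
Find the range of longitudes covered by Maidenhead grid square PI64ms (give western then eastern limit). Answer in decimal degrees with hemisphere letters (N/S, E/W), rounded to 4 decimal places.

Field P=15, I=8: +15·20° lon, +8·10° lat → SW at lon 120°, lat -10°.
Square 6, 4: +6·2° lon, +4·1° lat → SW at lon 132°, lat -6°.
Subsquare m=12, s=18: +12·0.0833333° lon, +18·0.0416667° lat → SW at lon 133°, lat -5.25°.
Cell spans 0.0833333° lon × 0.0416667° lat.
west 133.0000° E, east 133.0833° E.

133.0000° E, 133.0833° E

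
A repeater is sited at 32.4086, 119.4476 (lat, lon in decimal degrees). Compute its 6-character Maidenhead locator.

OM92rj

Offset from 180°W / 90°S: lon 299.4476°, lat 122.4086°.
Field: 299.4476/20 → 14 → O, 122.4086/10 → 12 → M; chars OM.
Square: 19.4476/2 → 9, 2.4086/1 → 2; chars 92.
Subsquare: 1.4476/0.0833333 → 17 → r, 0.4086/0.0416667 → 9 → j; chars rj.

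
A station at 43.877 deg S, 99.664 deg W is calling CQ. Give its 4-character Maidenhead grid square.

EE06

Add 180° to longitude and 90° to latitude: 80.34, 46.12.
Field: 80.34/20 → 4 → E, 46.12/10 → 4 → E; chars EE.
Square: 0.34/2 → 0, 6.12/1 → 6; chars 06.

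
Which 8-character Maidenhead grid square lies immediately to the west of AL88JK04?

Longitude extended square 0; −1 → -1, wraps to 9, carry into subsquare.
Longitude subsquare j = 9; −1 → 8 = i.
The latitude characters are unchanged.

AL88ik94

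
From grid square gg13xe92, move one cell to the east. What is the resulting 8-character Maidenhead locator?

GG23ae02

Longitude extended square 9; +1 → 10, wraps to 0, carry into subsquare.
Longitude subsquare x = 23; +1 → 24, wraps to 0 = a, carry into square.
Longitude square 1; +1 → 2.
The latitude characters are unchanged.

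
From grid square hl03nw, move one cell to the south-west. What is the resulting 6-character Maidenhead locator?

HL03mv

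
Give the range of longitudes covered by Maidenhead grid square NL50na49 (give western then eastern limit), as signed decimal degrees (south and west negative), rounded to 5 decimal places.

91.11667, 91.12500

Field N=13, L=11: +13·20° lon, +11·10° lat → SW at lon 80°, lat 20°.
Square 5, 0: +5·2° lon, +0·1° lat → SW at lon 90°, lat 20°.
Subsquare n=13, a=0: +13·0.0833333° lon, +0·0.0416667° lat → SW at lon 91.0833°, lat 20°.
Extended square 4, 9: +4·0.00833333° lon, +9·0.00416667° lat → SW at lon 91.1167°, lat 20.0375°.
Cell spans 0.00833333° lon × 0.00416667° lat.
west 91.11667, east 91.12500.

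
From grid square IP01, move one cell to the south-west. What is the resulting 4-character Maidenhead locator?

Longitude square 0; −1 → -1, wraps to 9, carry into field.
Longitude field I = 8; −1 → 7 = H.
Latitude square 1; −1 → 0.

HP90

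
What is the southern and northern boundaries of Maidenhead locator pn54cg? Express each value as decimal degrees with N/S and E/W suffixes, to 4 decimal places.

44.2500° N, 44.2917° N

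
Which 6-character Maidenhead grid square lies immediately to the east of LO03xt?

Longitude subsquare x = 23; +1 → 24, wraps to 0 = a, carry into square.
Longitude square 0; +1 → 1.
The latitude characters are unchanged.

LO13at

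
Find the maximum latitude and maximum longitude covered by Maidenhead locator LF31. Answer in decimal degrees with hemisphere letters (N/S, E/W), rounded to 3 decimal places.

38.000° S, 48.000° E

Field L=11, F=5: +11·20° lon, +5·10° lat → SW at lon 40°, lat -40°.
Square 3, 1: +3·2° lon, +1·1° lat → SW at lon 46°, lat -39°.
Cell spans 2° lon × 1° lat. NE corner is SW corner plus one full cell.
latitude 38.000° S, longitude 48.000° E.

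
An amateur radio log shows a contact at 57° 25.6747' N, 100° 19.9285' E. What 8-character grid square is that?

OO07dk92

Add 180° to longitude and 90° to latitude: 280.33214, 147.42791.
Field: 280.33214/20 → 14 → O, 147.42791/10 → 14 → O; chars OO.
Square: 0.33214/2 → 0, 7.42791/1 → 7; chars 07.
Subsquare: 0.33214/0.0833333 → 3 → d, 0.42791/0.0416667 → 10 → k; chars dk.
Extended square: 0.08214/0.00833333 → 9, 0.01124/0.00416667 → 2; chars 92.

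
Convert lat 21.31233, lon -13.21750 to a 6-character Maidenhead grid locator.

Shift to the Maidenhead origin (180°W, 90°S): lon 166.7825, lat 111.3123.
Field: lon ⌊166.7825/20⌋ = 8 → I; lat ⌊111.3123/10⌋ = 11 → L.
Square: lon ⌊6.7825/2⌋ = 3; lat ⌊1.3123/1⌋ = 1.
Subsquare: lon ⌊0.7825/0.0833333⌋ = 9 → j; lat ⌊0.3123/0.0416667⌋ = 7 → h.

IL31jh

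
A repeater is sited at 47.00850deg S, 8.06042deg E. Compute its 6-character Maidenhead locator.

JE42ax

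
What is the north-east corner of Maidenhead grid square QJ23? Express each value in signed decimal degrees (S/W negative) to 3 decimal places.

4.000, 146.000

Field Q=16, J=9: +16·20° lon, +9·10° lat → SW at lon 140°, lat 0°.
Square 2, 3: +2·2° lon, +3·1° lat → SW at lon 144°, lat 3°.
Cell spans 2° lon × 1° lat. NE corner is SW corner plus one full cell.
latitude 4.000, longitude 146.000.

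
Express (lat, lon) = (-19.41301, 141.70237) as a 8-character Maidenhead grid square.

QH00uo40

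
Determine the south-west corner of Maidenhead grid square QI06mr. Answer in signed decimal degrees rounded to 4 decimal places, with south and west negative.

-3.2917, 141.0000

Field Q=16, I=8: +16·20° lon, +8·10° lat → SW at lon 140°, lat -10°.
Square 0, 6: +0·2° lon, +6·1° lat → SW at lon 140°, lat -4°.
Subsquare m=12, r=17: +12·0.0833333° lon, +17·0.0416667° lat → SW at lon 141°, lat -3.29167°.
latitude -3.2917, longitude 141.0000.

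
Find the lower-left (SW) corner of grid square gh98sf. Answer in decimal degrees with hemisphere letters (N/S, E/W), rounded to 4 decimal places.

Field G=6, H=7: +6·20° lon, +7·10° lat → SW at lon -60°, lat -20°.
Square 9, 8: +9·2° lon, +8·1° lat → SW at lon -42°, lat -12°.
Subsquare s=18, f=5: +18·0.0833333° lon, +5·0.0416667° lat → SW at lon -40.5°, lat -11.7917°.
latitude 11.7917° S, longitude 40.5000° W.

11.7917° S, 40.5000° W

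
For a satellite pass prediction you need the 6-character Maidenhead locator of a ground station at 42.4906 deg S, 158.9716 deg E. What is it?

QE97lm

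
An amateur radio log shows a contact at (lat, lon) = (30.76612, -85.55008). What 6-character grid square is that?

Offset from 180°W / 90°S: lon 94.4499°, lat 120.7661°.
Field (20°×10°, letters A–R): lon ⌊94.4499/20⌋ = 4 → E; lat ⌊120.7661/10⌋ = 12 → M.
Square (2°×1°, digits 0–9): lon ⌊14.4499/2⌋ = 7; lat ⌊0.7661/1⌋ = 0.
Subsquare (5′×2.5′, letters a–x): lon ⌊0.4499/0.0833333⌋ = 5 → f; lat ⌊0.7661/0.0416667⌋ = 18 → s.

EM70fs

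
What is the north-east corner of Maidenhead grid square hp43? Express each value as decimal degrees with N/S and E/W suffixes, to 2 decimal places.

64.00° N, 30.00° W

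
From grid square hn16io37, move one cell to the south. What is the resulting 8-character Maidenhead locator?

HN16io36

Latitude extended square 7; −1 → 6.
The longitude characters are unchanged.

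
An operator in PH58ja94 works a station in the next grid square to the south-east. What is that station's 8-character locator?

PH58ka03

Longitude extended square 9; +1 → 10, wraps to 0, carry into subsquare.
Longitude subsquare j = 9; +1 → 10 = k.
Latitude extended square 4; −1 → 3.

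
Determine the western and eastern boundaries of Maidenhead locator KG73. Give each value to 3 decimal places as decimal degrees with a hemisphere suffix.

34.000° E, 36.000° E

Field K=10, G=6: +10·20° lon, +6·10° lat → SW at lon 20°, lat -30°.
Square 7, 3: +7·2° lon, +3·1° lat → SW at lon 34°, lat -27°.
Cell spans 2° lon × 1° lat.
west 34.000° E, east 36.000° E.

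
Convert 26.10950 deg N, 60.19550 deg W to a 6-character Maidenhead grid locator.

FL96vc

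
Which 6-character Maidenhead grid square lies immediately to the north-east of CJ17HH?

Longitude subsquare h = 7; +1 → 8 = i.
Latitude subsquare h = 7; +1 → 8 = i.

CJ17ii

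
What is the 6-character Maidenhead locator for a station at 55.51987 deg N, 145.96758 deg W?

BO75am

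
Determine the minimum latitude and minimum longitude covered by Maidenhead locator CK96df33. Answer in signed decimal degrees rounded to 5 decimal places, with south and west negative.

16.22083, -121.72500

Field C=2, K=10: +2·20° lon, +10·10° lat → SW at lon -140°, lat 10°.
Square 9, 6: +9·2° lon, +6·1° lat → SW at lon -122°, lat 16°.
Subsquare d=3, f=5: +3·0.0833333° lon, +5·0.0416667° lat → SW at lon -121.75°, lat 16.2083°.
Extended square 3, 3: +3·0.00833333° lon, +3·0.00416667° lat → SW at lon -121.725°, lat 16.2208°.
latitude 16.22083, longitude -121.72500.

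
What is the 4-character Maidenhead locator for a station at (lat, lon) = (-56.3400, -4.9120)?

Shift to the Maidenhead origin (180°W, 90°S): lon 175.09, lat 33.66.
Field (20°×10°, letters A–R): 175.09/20 → 8 → I, 33.66/10 → 3 → D; chars ID.
Square (2°×1°, digits 0–9): 15.09/2 → 7, 3.66/1 → 3; chars 73.

ID73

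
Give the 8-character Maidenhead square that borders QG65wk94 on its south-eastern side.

QG65xk03

Longitude extended square 9; +1 → 10, wraps to 0, carry into subsquare.
Longitude subsquare w = 22; +1 → 23 = x.
Latitude extended square 4; −1 → 3.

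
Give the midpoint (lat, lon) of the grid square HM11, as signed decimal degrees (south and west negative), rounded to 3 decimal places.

Field H=7, M=12: +7·20° lon, +12·10° lat → SW at lon -40°, lat 30°.
Square 1, 1: +1·2° lon, +1·1° lat → SW at lon -38°, lat 31°.
Cell spans 2° lon × 1° lat. Centre is SW corner plus half of each.
latitude 31.500, longitude -37.000.

31.500, -37.000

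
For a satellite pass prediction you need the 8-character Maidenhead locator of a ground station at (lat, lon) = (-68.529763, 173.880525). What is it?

RC61wl52

Offset from 180°W / 90°S: lon 353.88053°, lat 21.47024°.
Field (20°×10°, letters A–R): lon ⌊353.88053/20⌋ = 17 → R; lat ⌊21.47024/10⌋ = 2 → C.
Square (2°×1°, digits 0–9): lon ⌊13.88053/2⌋ = 6; lat ⌊1.47024/1⌋ = 1.
Subsquare (5′×2.5′, letters a–x): lon ⌊1.88053/0.0833333⌋ = 22 → w; lat ⌊0.47024/0.0416667⌋ = 11 → l.
Extended square (30″×15″, digits 0–9): lon ⌊0.04719/0.00833333⌋ = 5; lat ⌊0.01190/0.00416667⌋ = 2.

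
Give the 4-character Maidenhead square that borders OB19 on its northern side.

Latitude square 9; +1 → 10, wraps to 0, carry into field.
Latitude field B = 1; +1 → 2 = C.
The longitude characters are unchanged.

OC10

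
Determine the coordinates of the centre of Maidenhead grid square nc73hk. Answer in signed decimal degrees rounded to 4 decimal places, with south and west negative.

-66.5625, 94.6250

Field N=13, C=2: +13·20° lon, +2·10° lat → SW at lon 80°, lat -70°.
Square 7, 3: +7·2° lon, +3·1° lat → SW at lon 94°, lat -67°.
Subsquare h=7, k=10: +7·0.0833333° lon, +10·0.0416667° lat → SW at lon 94.5833°, lat -66.5833°.
Cell spans 0.0833333° lon × 0.0416667° lat. Centre is SW corner plus half of each.
latitude -66.5625, longitude 94.6250.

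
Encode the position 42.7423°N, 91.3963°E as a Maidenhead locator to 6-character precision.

NN52qr

Shift to the Maidenhead origin (180°W, 90°S): lon 271.3963, lat 132.7423.
Field (20°×10°, letters A–R): 271.3963/20 → 13 → N, 132.7423/10 → 13 → N; chars NN.
Square (2°×1°, digits 0–9): 11.3963/2 → 5, 2.7423/1 → 2; chars 52.
Subsquare (5′×2.5′, letters a–x): 1.3963/0.0833333 → 16 → q, 0.7423/0.0416667 → 17 → r; chars qr.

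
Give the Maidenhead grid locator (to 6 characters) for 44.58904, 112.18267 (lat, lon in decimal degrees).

ON64co

Shift to the Maidenhead origin (180°W, 90°S): lon 292.1827, lat 134.5890.
Field: lon ⌊292.1827/20⌋ = 14 → O; lat ⌊134.5890/10⌋ = 13 → N.
Square: lon ⌊12.1827/2⌋ = 6; lat ⌊4.5890/1⌋ = 4.
Subsquare: lon ⌊0.1827/0.0833333⌋ = 2 → c; lat ⌊0.5890/0.0416667⌋ = 14 → o.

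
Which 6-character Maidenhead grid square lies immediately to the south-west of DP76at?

Longitude subsquare a = 0; −1 → -1, wraps to 23 = x, carry into square.
Longitude square 7; −1 → 6.
Latitude subsquare t = 19; −1 → 18 = s.

DP66xs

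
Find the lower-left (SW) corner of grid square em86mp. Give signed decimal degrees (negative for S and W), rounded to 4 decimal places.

36.6250, -83.0000

Field E=4, M=12: +4·20° lon, +12·10° lat → SW at lon -100°, lat 30°.
Square 8, 6: +8·2° lon, +6·1° lat → SW at lon -84°, lat 36°.
Subsquare m=12, p=15: +12·0.0833333° lon, +15·0.0416667° lat → SW at lon -83°, lat 36.625°.
latitude 36.6250, longitude -83.0000.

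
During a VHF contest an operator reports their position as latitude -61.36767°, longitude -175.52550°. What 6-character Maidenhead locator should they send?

Add 180° to longitude and 90° to latitude: 4.4745, 28.6323.
Field: lon ⌊4.4745/20⌋ = 0 → A; lat ⌊28.6323/10⌋ = 2 → C.
Square: lon ⌊4.4745/2⌋ = 2; lat ⌊8.6323/1⌋ = 8.
Subsquare: lon ⌊0.4745/0.0833333⌋ = 5 → f; lat ⌊0.6323/0.0416667⌋ = 15 → p.

AC28fp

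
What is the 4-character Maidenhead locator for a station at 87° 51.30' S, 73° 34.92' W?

FA32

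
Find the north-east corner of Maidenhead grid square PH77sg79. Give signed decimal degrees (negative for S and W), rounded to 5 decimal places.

-12.70833, 135.56667

Field P=15, H=7: +15·20° lon, +7·10° lat → SW at lon 120°, lat -20°.
Square 7, 7: +7·2° lon, +7·1° lat → SW at lon 134°, lat -13°.
Subsquare s=18, g=6: +18·0.0833333° lon, +6·0.0416667° lat → SW at lon 135.5°, lat -12.75°.
Extended square 7, 9: +7·0.00833333° lon, +9·0.00416667° lat → SW at lon 135.558°, lat -12.7125°.
Cell spans 0.00833333° lon × 0.00416667° lat. NE corner is SW corner plus one full cell.
latitude -12.70833, longitude 135.56667.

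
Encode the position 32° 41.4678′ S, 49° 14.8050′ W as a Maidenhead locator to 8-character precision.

Shift to the Maidenhead origin (180°W, 90°S): lon 130.75325, lat 57.30887.
Field: lon ⌊130.75325/20⌋ = 6 → G; lat ⌊57.30887/10⌋ = 5 → F.
Square: lon ⌊10.75325/2⌋ = 5; lat ⌊7.30887/1⌋ = 7.
Subsquare: lon ⌊0.75325/0.0833333⌋ = 9 → j; lat ⌊0.30887/0.0416667⌋ = 7 → h.
Extended square: lon ⌊0.00325/0.00833333⌋ = 0; lat ⌊0.01720/0.00416667⌋ = 4.

GF57jh04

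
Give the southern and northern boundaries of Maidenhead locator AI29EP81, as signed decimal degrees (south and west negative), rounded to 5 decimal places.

-0.37083, -0.36667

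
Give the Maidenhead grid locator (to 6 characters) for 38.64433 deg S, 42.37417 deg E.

LF11ei

Offset from 180°W / 90°S: lon 222.3742°, lat 51.3557°.
Field: 222.3742/20 → 11 → L, 51.3557/10 → 5 → F; chars LF.
Square: 2.3742/2 → 1, 1.3557/1 → 1; chars 11.
Subsquare: 0.3742/0.0833333 → 4 → e, 0.3557/0.0416667 → 8 → i; chars ei.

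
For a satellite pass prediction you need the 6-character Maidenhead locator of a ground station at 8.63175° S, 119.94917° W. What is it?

DI01ai

Shift to the Maidenhead origin (180°W, 90°S): lon 60.0508, lat 81.3683.
Field (20°×10°, letters A–R): lon ⌊60.0508/20⌋ = 3 → D; lat ⌊81.3683/10⌋ = 8 → I.
Square (2°×1°, digits 0–9): lon ⌊0.0508/2⌋ = 0; lat ⌊1.3683/1⌋ = 1.
Subsquare (5′×2.5′, letters a–x): lon ⌊0.0508/0.0833333⌋ = 0 → a; lat ⌊0.3683/0.0416667⌋ = 8 → i.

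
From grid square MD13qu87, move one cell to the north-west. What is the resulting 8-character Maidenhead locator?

MD13qu78

Longitude extended square 8; −1 → 7.
Latitude extended square 7; +1 → 8.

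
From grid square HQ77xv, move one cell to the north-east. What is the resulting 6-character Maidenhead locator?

HQ87aw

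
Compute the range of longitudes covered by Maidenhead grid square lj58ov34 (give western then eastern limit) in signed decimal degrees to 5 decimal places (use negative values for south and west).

Field L=11, J=9: +11·20° lon, +9·10° lat → SW at lon 40°, lat 0°.
Square 5, 8: +5·2° lon, +8·1° lat → SW at lon 50°, lat 8°.
Subsquare o=14, v=21: +14·0.0833333° lon, +21·0.0416667° lat → SW at lon 51.1667°, lat 8.875°.
Extended square 3, 4: +3·0.00833333° lon, +4·0.00416667° lat → SW at lon 51.1917°, lat 8.89167°.
Cell spans 0.00833333° lon × 0.00416667° lat.
west 51.19167, east 51.20000.

51.19167, 51.20000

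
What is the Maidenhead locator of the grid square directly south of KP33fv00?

KP33fu09

Latitude extended square 0; −1 → -1, wraps to 9, carry into subsquare.
Latitude subsquare v = 21; −1 → 20 = u.
The longitude characters are unchanged.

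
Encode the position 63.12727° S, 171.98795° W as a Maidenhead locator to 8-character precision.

AC46au19

Shift to the Maidenhead origin (180°W, 90°S): lon 8.01205, lat 26.87273.
Field: 8.01205/20 → 0 → A, 26.87273/10 → 2 → C; chars AC.
Square: 8.01205/2 → 4, 6.87273/1 → 6; chars 46.
Subsquare: 0.01205/0.0833333 → 0 → a, 0.87273/0.0416667 → 20 → u; chars au.
Extended square: 0.01205/0.00833333 → 1, 0.03940/0.00416667 → 9; chars 19.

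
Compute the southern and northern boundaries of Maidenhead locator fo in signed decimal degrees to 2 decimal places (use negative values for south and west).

Field F=5, O=14: +5·20° lon, +14·10° lat → SW at lon -80°, lat 50°.
Cell spans 20° lon × 10° lat.
south 50.00, north 60.00.

50.00, 60.00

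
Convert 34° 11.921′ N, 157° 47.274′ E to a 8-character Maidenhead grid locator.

QM84ve47

Add 180° to longitude and 90° to latitude: 337.78790, 124.19868.
Field: 337.78790/20 → 16 → Q, 124.19868/10 → 12 → M; chars QM.
Square: 17.78790/2 → 8, 4.19868/1 → 4; chars 84.
Subsquare: 1.78790/0.0833333 → 21 → v, 0.19868/0.0416667 → 4 → e; chars ve.
Extended square: 0.03790/0.00833333 → 4, 0.03202/0.00416667 → 7; chars 47.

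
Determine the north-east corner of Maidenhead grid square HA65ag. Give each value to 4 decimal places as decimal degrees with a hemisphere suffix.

84.7083° S, 27.9167° W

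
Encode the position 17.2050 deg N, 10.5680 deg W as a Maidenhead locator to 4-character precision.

Shift to the Maidenhead origin (180°W, 90°S): lon 169.43, lat 107.20.
Field: lon ⌊169.43/20⌋ = 8 → I; lat ⌊107.20/10⌋ = 10 → K.
Square: lon ⌊9.43/2⌋ = 4; lat ⌊7.20/1⌋ = 7.

IK47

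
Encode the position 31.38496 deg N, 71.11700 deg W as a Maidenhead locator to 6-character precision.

Offset from 180°W / 90°S: lon 108.8830°, lat 121.3850°.
Field: 108.8830/20 → 5 → F, 121.3850/10 → 12 → M; chars FM.
Square: 8.8830/2 → 4, 1.3850/1 → 1; chars 41.
Subsquare: 0.8830/0.0833333 → 10 → k, 0.3850/0.0416667 → 9 → j; chars kj.

FM41kj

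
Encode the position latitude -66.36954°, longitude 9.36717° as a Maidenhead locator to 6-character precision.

Offset from 180°W / 90°S: lon 189.3672°, lat 23.6305°.
Field (20°×10°, letters A–R): lon ⌊189.3672/20⌋ = 9 → J; lat ⌊23.6305/10⌋ = 2 → C.
Square (2°×1°, digits 0–9): lon ⌊9.3672/2⌋ = 4; lat ⌊3.6305/1⌋ = 3.
Subsquare (5′×2.5′, letters a–x): lon ⌊1.3672/0.0833333⌋ = 16 → q; lat ⌊0.6305/0.0416667⌋ = 15 → p.

JC43qp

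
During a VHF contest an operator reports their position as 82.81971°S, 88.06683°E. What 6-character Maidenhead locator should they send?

NA47ae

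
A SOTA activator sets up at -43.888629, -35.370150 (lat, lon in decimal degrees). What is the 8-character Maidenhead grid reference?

HE26hc56

Shift to the Maidenhead origin (180°W, 90°S): lon 144.62985, lat 46.11137.
Field: 144.62985/20 → 7 → H, 46.11137/10 → 4 → E; chars HE.
Square: 4.62985/2 → 2, 6.11137/1 → 6; chars 26.
Subsquare: 0.62985/0.0833333 → 7 → h, 0.11137/0.0416667 → 2 → c; chars hc.
Extended square: 0.04652/0.00833333 → 5, 0.02804/0.00416667 → 6; chars 56.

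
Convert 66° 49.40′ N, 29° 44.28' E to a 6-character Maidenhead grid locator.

KP46ut

Offset from 180°W / 90°S: lon 209.7380°, lat 156.8233°.
Field (20°×10°, letters A–R): 209.7380/20 → 10 → K, 156.8233/10 → 15 → P; chars KP.
Square (2°×1°, digits 0–9): 9.7380/2 → 4, 6.8233/1 → 6; chars 46.
Subsquare (5′×2.5′, letters a–x): 1.7380/0.0833333 → 20 → u, 0.8233/0.0416667 → 19 → t; chars ut.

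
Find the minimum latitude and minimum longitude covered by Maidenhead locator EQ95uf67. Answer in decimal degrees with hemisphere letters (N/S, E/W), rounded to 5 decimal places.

Field E=4, Q=16: +4·20° lon, +16·10° lat → SW at lon -100°, lat 70°.
Square 9, 5: +9·2° lon, +5·1° lat → SW at lon -82°, lat 75°.
Subsquare u=20, f=5: +20·0.0833333° lon, +5·0.0416667° lat → SW at lon -80.3333°, lat 75.2083°.
Extended square 6, 7: +6·0.00833333° lon, +7·0.00416667° lat → SW at lon -80.2833°, lat 75.2375°.
latitude 75.23750° N, longitude 80.28333° W.

75.23750° N, 80.28333° W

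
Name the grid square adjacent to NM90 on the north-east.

OM01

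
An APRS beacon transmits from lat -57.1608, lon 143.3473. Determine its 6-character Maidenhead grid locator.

QD12qu

Add 180° to longitude and 90° to latitude: 323.3473, 32.8392.
Field: lon ⌊323.3473/20⌋ = 16 → Q; lat ⌊32.8392/10⌋ = 3 → D.
Square: lon ⌊3.3473/2⌋ = 1; lat ⌊2.8392/1⌋ = 2.
Subsquare: lon ⌊1.3473/0.0833333⌋ = 16 → q; lat ⌊0.8392/0.0416667⌋ = 20 → u.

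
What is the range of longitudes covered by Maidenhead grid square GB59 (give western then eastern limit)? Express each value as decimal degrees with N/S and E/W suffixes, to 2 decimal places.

Field G=6, B=1: +6·20° lon, +1·10° lat → SW at lon -60°, lat -80°.
Square 5, 9: +5·2° lon, +9·1° lat → SW at lon -50°, lat -71°.
Cell spans 2° lon × 1° lat.
west 50.00° W, east 48.00° W.

50.00° W, 48.00° W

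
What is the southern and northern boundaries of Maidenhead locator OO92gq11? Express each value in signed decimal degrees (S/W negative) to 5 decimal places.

52.67083, 52.67500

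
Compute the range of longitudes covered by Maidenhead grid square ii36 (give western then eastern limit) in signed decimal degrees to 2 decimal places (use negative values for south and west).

Field I=8, I=8: +8·20° lon, +8·10° lat → SW at lon -20°, lat -10°.
Square 3, 6: +3·2° lon, +6·1° lat → SW at lon -14°, lat -4°.
Cell spans 2° lon × 1° lat.
west -14.00, east -12.00.

-14.00, -12.00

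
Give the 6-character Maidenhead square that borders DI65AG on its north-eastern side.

DI65bh

Longitude subsquare a = 0; +1 → 1 = b.
Latitude subsquare g = 6; +1 → 7 = h.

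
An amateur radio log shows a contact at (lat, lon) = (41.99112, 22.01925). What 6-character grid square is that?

Offset from 180°W / 90°S: lon 202.0192°, lat 131.9911°.
Field: 202.0192/20 → 10 → K, 131.9911/10 → 13 → N; chars KN.
Square: 2.0192/2 → 1, 1.9911/1 → 1; chars 11.
Subsquare: 0.0192/0.0833333 → 0 → a, 0.9911/0.0416667 → 23 → x; chars ax.

KN11ax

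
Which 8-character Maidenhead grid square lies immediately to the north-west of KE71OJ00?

KE71nj91

Longitude extended square 0; −1 → -1, wraps to 9, carry into subsquare.
Longitude subsquare o = 14; −1 → 13 = n.
Latitude extended square 0; +1 → 1.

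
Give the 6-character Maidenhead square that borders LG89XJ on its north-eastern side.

Longitude subsquare x = 23; +1 → 24, wraps to 0 = a, carry into square.
Longitude square 8; +1 → 9.
Latitude subsquare j = 9; +1 → 10 = k.

LG99ak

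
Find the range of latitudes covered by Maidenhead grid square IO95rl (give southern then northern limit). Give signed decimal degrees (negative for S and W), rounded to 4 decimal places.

Field I=8, O=14: +8·20° lon, +14·10° lat → SW at lon -20°, lat 50°.
Square 9, 5: +9·2° lon, +5·1° lat → SW at lon -2°, lat 55°.
Subsquare r=17, l=11: +17·0.0833333° lon, +11·0.0416667° lat → SW at lon -0.583333°, lat 55.4583°.
Cell spans 0.0833333° lon × 0.0416667° lat.
south 55.4583, north 55.5000.

55.4583, 55.5000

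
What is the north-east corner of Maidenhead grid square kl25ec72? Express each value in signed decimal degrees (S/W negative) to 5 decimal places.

Field K=10, L=11: +10·20° lon, +11·10° lat → SW at lon 20°, lat 20°.
Square 2, 5: +2·2° lon, +5·1° lat → SW at lon 24°, lat 25°.
Subsquare e=4, c=2: +4·0.0833333° lon, +2·0.0416667° lat → SW at lon 24.3333°, lat 25.0833°.
Extended square 7, 2: +7·0.00833333° lon, +2·0.00416667° lat → SW at lon 24.3917°, lat 25.0917°.
Cell spans 0.00833333° lon × 0.00416667° lat. NE corner is SW corner plus one full cell.
latitude 25.09583, longitude 24.40000.

25.09583, 24.40000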